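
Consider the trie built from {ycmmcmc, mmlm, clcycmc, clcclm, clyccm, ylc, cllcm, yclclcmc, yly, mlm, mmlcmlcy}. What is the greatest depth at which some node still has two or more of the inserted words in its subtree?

Equivalently: take the maximum, over all pairs, of their longest common prefix length.
"clcclm" and "clcycmc" agree on "clc" (3 characters) before diverging; nothing deeper is shared.
Longest shared-prefix length: 3

3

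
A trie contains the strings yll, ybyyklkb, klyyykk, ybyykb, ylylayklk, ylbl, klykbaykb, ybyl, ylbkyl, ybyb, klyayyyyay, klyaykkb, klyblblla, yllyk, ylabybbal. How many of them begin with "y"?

10

Traverse to the node for "y", then collect every word in that subtree.
Words under "y": ybyb, ybyl, ybyykb, ybyyklkb, ylabybbal, ylbkyl, ylbl, yll, yllyk, ylylayklk
Count: 10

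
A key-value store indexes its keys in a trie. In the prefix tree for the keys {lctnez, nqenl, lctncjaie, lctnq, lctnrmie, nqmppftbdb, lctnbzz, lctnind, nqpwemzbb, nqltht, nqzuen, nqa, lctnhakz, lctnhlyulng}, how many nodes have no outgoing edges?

Leaves are exactly the stored words that no other stored word extends.
Those words: "lctnbzz", "lctncjaie", "lctnez", "lctnhakz", "lctnhlyulng", "lctnind", "lctnq", "lctnrmie", "nqa", "nqenl", "nqltht", "nqmppftbdb", "nqpwemzbb", "nqzuen"
Leaf count: 14

14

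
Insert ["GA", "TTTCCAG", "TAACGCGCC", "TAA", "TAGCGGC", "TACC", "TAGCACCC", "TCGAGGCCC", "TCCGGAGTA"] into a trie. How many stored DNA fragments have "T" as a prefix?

8

Traverse to the node for "T", then collect every word in that subtree.
Words under "T": TAA, TAACGCGCC, TACC, TAGCACCC, TAGCGGC, TCCGGAGTA, TCGAGGCCC, TTTCCAG
Count: 8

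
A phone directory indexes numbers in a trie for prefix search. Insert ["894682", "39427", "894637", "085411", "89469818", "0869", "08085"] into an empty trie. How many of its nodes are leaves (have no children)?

7

A leaf is a node with no children — equivalently, the end of a word that is not a proper prefix of any other stored word.
Those words: "08085", "085411", "0869", "39427", "894637", "894682", "89469818"
Leaf count: 7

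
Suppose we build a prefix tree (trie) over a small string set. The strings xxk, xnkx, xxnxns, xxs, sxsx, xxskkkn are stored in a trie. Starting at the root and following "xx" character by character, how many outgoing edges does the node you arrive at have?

3

Follow the path "xx" to its node, then look at its outgoing edges.
Characters that immediately follow "xx" among the stored strings: {k, n, s}.
That node has 3 child edges.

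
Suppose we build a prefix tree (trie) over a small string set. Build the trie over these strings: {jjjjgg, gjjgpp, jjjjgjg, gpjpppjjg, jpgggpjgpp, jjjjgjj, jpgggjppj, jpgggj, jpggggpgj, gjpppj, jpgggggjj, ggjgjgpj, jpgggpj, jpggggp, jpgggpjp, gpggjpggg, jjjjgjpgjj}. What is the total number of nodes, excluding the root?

66

Trace insertions, counting only characters that open a new branch:
  "jjjjgg" → 6 new (j, j, j, j, g, g)
  "gjjgpp" → 6 new (g, j, j, g, p, p)
  "jjjjgjg" → prefix "jjjjg" already present; 2 new (j, g)
  "gpjpppjjg" → prefix "g" already present; 8 new (p, j, p, p, p, j, j, g)
  "jpgggpjgpp" → prefix "j" already present; 9 new (p, g, g, g, p, j, g, p, p)
  "jjjjgjj" → prefix "jjjjgj" already present; 1 new (j)
  "jpgggjppj" → prefix "jpggg" already present; 4 new (j, p, p, j)
  "jpgggj" → prefix "jpgggj" already present; 0 new (none)
  "jpggggpgj" → prefix "jpggg" already present; 4 new (g, p, g, j)
  "gjpppj" → prefix "gj" already present; 4 new (p, p, p, j)
  "jpgggggjj" → prefix "jpgggg" already present; 3 new (g, j, j)
  "ggjgjgpj" → prefix "g" already present; 7 new (g, j, g, j, g, p, j)
  "jpgggpj" → prefix "jpgggpj" already present; 0 new (none)
  "jpggggp" → prefix "jpggggp" already present; 0 new (none)
  "jpgggpjp" → prefix "jpgggpj" already present; 1 new (p)
  "gpggjpggg" → prefix "gp" already present; 7 new (g, g, j, p, g, g, g)
  "jjjjgjpgjj" → prefix "jjjjgj" already present; 4 new (p, g, j, j)
Total nodes = 6 + 6 + 2 + 8 + 9 + 1 + 4 + 0 + 4 + 4 + 3 + 7 + 0 + 0 + 1 + 7 + 4 = 66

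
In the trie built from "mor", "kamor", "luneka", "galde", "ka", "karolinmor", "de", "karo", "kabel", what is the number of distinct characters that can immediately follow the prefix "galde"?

0

Follow the path "galde" to its node, then look at its outgoing edges.
No stored string extends past "galde".
That node has 0 child edges.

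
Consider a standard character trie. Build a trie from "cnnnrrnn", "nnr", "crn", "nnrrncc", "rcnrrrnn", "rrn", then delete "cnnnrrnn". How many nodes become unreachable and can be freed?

7

After clearing the end-marker at "cnnnrrnn", prune upward until reaching a node still needed by another word.
The suffix "nnnrrnn" (7 nodes) is used only by "cnnnrrnn"; the node for "c" still has the child "r", so pruning stops there.
Nodes removed: 7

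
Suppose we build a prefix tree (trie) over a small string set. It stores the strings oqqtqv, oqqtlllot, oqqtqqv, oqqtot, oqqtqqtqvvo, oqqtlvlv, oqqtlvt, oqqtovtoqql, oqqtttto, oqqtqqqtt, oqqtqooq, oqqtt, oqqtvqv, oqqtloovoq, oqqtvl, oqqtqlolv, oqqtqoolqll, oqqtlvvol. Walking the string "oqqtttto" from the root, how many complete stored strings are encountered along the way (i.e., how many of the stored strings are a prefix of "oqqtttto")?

2

Check each prefix of "oqqtttto" against the stored set — each match is an end-marker on the path.
Prefixes of the query that are stored words: "oqqtt", "oqqtttto"
Count: 2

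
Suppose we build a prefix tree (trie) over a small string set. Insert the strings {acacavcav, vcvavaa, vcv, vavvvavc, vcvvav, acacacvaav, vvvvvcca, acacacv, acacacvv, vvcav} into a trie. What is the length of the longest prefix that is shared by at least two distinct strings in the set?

7

Look for the deepest trie node that still has at least two words in its subtree.
e.g. "acacacv" and "acacacvaav" share the prefix "acacacv" of length 7; no pair shares a longer one.
Longest shared-prefix length: 7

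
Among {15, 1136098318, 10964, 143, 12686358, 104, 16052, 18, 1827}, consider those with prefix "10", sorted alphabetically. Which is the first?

104

Filter for "10…" and sort: "104", "10964"
Position 1: 104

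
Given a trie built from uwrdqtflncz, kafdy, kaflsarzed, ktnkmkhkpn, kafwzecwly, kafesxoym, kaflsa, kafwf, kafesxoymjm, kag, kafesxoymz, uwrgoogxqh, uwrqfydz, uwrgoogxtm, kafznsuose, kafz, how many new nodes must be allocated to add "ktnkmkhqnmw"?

"ktnkmkh" is already a path in the trie; the remaining "qnmw" must be added.
So 11 − 7 = 4 new nodes.

4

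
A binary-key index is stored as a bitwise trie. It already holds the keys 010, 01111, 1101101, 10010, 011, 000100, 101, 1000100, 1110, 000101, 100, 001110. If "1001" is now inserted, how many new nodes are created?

0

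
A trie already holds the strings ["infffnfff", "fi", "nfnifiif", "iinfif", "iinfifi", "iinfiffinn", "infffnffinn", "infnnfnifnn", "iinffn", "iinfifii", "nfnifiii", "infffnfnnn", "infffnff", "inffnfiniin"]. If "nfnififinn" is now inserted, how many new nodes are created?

4

The longest prefix of "nfnififinn" already in the trie is "nfnifi" (length 6).
Each of the 4 remaining characters creates one node.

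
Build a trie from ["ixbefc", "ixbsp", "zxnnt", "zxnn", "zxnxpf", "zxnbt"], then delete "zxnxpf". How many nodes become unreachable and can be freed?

3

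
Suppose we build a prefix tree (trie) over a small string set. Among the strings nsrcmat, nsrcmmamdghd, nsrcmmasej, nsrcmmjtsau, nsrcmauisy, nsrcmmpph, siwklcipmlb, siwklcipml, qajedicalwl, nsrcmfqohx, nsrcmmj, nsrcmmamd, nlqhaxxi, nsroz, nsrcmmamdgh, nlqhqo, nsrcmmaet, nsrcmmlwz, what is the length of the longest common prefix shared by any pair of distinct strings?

11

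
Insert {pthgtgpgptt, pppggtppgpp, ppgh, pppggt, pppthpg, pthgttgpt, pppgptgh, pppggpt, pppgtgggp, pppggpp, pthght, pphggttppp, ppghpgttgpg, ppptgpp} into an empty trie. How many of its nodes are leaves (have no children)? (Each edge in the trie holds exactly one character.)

Leaves are exactly the stored words that no other stored word extends.
Those words: "ppghpgttgpg", "pphggttppp", "pppggpp", "pppggpt", "pppggtppgpp", "pppgptgh", "pppgtgggp", "ppptgpp", "pppthpg", "pthght", "pthgtgpgptt", "pthgttgpt"
Leaf count: 12

12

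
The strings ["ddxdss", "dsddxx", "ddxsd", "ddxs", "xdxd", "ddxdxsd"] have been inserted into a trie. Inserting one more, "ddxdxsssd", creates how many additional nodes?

3

"ddxdxs" is already a path in the trie; the remaining "ssd" must be added.
New nodes needed: |"ddxdxsssd"| − 6 = 9 − 6 = 3.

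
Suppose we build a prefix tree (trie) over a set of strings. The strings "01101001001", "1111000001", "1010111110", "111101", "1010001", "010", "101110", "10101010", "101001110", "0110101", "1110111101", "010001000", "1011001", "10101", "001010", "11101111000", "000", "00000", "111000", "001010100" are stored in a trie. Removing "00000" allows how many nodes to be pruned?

2

A node on "00000"'s path can go only if nothing else ends at it or branches off below it.
The suffix "00" (2 nodes) is used only by "00000"; "000" is itself a stored word, so pruning stops there.
Nodes removed: 2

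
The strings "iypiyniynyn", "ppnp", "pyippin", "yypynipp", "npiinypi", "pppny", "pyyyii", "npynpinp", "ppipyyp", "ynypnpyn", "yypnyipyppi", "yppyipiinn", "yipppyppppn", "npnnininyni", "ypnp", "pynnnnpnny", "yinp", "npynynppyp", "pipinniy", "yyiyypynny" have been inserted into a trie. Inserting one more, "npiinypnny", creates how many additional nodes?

3

The longest prefix of "npiinypnny" already in the trie is "npiinyp" (length 7).
Each of the 3 remaining characters creates one node.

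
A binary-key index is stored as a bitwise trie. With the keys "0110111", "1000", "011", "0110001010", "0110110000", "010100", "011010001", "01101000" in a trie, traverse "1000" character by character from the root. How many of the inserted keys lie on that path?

1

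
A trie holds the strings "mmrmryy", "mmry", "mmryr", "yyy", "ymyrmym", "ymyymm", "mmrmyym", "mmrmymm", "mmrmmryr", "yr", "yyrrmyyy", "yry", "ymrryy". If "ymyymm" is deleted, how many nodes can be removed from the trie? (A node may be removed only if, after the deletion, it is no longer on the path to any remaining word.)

3

Walk "ymyymm" from the leaf back toward the root, removing each node that no remaining word uses.
The suffix "ymm" (3 nodes) is used only by "ymyymm"; the node for "ymy" still has the child "r", so pruning stops there.
Nodes removed: 3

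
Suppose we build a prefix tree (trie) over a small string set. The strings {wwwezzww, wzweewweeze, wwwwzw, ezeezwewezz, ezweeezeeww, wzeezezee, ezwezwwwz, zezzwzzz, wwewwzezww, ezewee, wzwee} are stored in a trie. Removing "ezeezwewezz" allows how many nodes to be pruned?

8

A node on "ezeezwewezz"'s path can go only if nothing else ends at it or branches off below it.
The suffix "ezwewezz" (8 nodes) is used only by "ezeezwewezz"; the node for "eze" still has the child "w", so pruning stops there.
Nodes removed: 8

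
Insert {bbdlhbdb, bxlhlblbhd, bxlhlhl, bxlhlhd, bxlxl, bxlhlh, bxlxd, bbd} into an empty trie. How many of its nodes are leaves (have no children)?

A leaf is a node with no children — equivalently, the end of a word that is not a proper prefix of any other stored word.
Those words: "bbdlhbdb", "bxlhlblbhd", "bxlhlhd", "bxlhlhl", "bxlxd", "bxlxl"
Leaf count: 6

6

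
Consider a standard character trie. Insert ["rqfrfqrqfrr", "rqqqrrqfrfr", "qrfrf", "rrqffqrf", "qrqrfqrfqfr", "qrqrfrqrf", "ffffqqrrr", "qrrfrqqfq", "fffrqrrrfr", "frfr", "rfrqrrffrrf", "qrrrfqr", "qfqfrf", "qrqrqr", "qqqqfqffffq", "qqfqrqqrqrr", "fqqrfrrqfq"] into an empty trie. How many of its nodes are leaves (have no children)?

17

Leaves are exactly the stored words that no other stored word extends.
Those words: "ffffqqrrr", "fffrqrrrfr", "fqqrfrrqfq", "frfr", "qfqfrf", "qqfqrqqrqrr", "qqqqfqffffq", "qrfrf", "qrqrfqrfqfr", "qrqrfrqrf", "qrqrqr", "qrrfrqqfq", "qrrrfqr", "rfrqrrffrrf", "rqfrfqrqfrr", "rqqqrrqfrfr", "rrqffqrf"
Leaf count: 17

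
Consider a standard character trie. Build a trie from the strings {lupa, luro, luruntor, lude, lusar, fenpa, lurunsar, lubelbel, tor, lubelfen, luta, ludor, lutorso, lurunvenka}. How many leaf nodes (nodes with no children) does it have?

14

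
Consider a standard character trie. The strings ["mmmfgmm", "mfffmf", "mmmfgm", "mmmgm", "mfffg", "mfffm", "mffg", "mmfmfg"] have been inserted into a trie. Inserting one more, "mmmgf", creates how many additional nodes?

The longest prefix of "mmmgf" already in the trie is "mmmg" (length 4).
New nodes needed: |"mmmgf"| − 4 = 5 − 4 = 1.

1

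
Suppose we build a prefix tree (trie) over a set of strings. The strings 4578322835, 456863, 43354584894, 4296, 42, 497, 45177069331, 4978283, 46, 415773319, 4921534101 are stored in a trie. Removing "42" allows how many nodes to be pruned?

A node on "42"'s path can go only if nothing else ends at it or branches off below it.
Every node on "42" is still needed (e.g. by "4296"), so nothing is freed.
Nodes removed: 0

0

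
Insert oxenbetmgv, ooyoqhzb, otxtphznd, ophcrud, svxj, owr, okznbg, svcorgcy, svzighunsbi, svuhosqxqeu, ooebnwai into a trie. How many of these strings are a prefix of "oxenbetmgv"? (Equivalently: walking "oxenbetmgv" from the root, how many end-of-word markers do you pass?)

Traverse "oxenbetmgv" character by character; count nodes along the way that are marked as word ends.
Prefixes of the query that are stored words: "oxenbetmgv"
Count: 1

1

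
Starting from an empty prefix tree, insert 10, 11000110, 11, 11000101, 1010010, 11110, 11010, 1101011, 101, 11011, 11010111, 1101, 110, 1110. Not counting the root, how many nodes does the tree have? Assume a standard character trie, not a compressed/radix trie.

26

Count nodes per top-level branch (shared prefixes stored once):
  '1'-branch (10, 101, 1010010, 11, 110, 11000101, 11000110, 1101, 11010, 1101011, 11010111, 11011, 1110, 11110): 26 nodes
Sum: 26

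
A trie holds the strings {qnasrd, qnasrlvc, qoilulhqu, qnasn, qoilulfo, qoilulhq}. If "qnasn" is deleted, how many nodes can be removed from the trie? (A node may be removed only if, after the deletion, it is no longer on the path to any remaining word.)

After clearing the end-marker at "qnasn", prune upward until reaching a node still needed by another word.
The suffix "n" (1 node) is used only by "qnasn"; the node for "qnas" still has the child "r", so pruning stops there.
Nodes removed: 1

1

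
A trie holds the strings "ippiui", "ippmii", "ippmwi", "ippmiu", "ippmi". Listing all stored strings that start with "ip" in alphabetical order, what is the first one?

DFS of the "ip" subtree visits, in order: "ippiui", "ippmi", "ippmii", "ippmiu", "ippmwi"
Position 1: ippiui

ippiui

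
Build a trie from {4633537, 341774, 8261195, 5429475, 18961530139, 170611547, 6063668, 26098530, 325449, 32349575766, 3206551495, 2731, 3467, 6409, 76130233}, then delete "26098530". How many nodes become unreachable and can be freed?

7

After clearing the end-marker at "26098530", prune upward until reaching a node still needed by another word.
The suffix "6098530" (7 nodes) is used only by "26098530"; the node for "2" still has the child "7", so pruning stops there.
Nodes removed: 7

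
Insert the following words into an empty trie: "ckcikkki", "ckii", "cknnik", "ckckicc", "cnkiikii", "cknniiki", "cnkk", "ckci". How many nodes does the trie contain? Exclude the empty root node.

For each word, the new-node count is its length minus the longest prefix already in the trie:
  "ckcikkki" → 8 new (c, k, c, i, k, k, k, i)
  "ckii" → prefix "ck" already present; 2 new (i, i)
  "cknnik" → prefix "ck" already present; 4 new (n, n, i, k)
  "ckckicc" → prefix "ckc" already present; 4 new (k, i, c, c)
  "cnkiikii" → prefix "c" already present; 7 new (n, k, i, i, k, i, i)
  "cknniiki" → prefix "cknni" already present; 3 new (i, k, i)
  "cnkk" → prefix "cnk" already present; 1 new (k)
  "ckci" → prefix "ckci" already present; 0 new (none)
Total nodes = 8 + 2 + 4 + 4 + 7 + 3 + 1 + 0 = 29

29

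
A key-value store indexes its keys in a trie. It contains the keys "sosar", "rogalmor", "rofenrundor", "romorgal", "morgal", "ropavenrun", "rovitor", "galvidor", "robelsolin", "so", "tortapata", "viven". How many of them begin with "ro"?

Traverse to the node for "ro", then collect every word in that subtree.
Matches: "robelsolin", "rofenrundor", "rogalmor", "romorgal", "ropavenrun", "rovitor"
Count: 6

6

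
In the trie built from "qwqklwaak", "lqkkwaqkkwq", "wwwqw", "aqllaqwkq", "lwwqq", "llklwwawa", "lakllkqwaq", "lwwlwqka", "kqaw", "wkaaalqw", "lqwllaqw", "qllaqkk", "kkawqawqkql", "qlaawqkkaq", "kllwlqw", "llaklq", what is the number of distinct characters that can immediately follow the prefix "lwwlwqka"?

0

Walk "lwwlwqka" from the root, arriving at one node.
No stored string extends past "lwwlwqka".
That node has 0 child edges.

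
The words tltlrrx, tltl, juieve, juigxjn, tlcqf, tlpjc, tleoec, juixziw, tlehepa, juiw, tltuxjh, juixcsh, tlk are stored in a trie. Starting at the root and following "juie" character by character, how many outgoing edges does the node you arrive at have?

The children of the "juie" node are the distinct next characters among strings starting with "juie".
Distinct next characters after "juie": v.
That node has 1 child edge.

1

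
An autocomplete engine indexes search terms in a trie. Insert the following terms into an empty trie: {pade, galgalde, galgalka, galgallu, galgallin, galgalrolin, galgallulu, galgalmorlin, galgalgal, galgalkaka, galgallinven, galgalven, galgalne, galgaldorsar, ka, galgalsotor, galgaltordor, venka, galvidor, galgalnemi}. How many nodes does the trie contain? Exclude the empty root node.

Insert word by word; a character creates a node only if that edge doesn't already exist:
  "pade" → 4 new (p, a, d, e)
  "galgalde" → 8 new (g, a, l, g, a, l, d, e)
  "galgalka" → prefix "galgal" already present; 2 new (k, a)
  "galgallu" → prefix "galgal" already present; 2 new (l, u)
  "galgallin" → prefix "galgall" already present; 2 new (i, n)
  "galgalrolin" → prefix "galgal" already present; 5 new (r, o, l, i, n)
  "galgallulu" → prefix "galgallu" already present; 2 new (l, u)
  "galgalmorlin" → prefix "galgal" already present; 6 new (m, o, r, l, i, n)
  "galgalgal" → prefix "galgal" already present; 3 new (g, a, l)
  "galgalkaka" → prefix "galgalka" already present; 2 new (k, a)
  "galgallinven" → prefix "galgallin" already present; 3 new (v, e, n)
  "galgalven" → prefix "galgal" already present; 3 new (v, e, n)
  "galgalne" → prefix "galgal" already present; 2 new (n, e)
  "galgaldorsar" → prefix "galgald" already present; 5 new (o, r, s, a, r)
  "ka" → 2 new (k, a)
  "galgalsotor" → prefix "galgal" already present; 5 new (s, o, t, o, r)
  "galgaltordor" → prefix "galgal" already present; 6 new (t, o, r, d, o, r)
  "venka" → 5 new (v, e, n, k, a)
  "galvidor" → prefix "gal" already present; 5 new (v, i, d, o, r)
  "galgalnemi" → prefix "galgalne" already present; 2 new (m, i)
Total nodes = 4 + 8 + 2 + 2 + 2 + 5 + 2 + 6 + 3 + 2 + 3 + 3 + 2 + 5 + 2 + 5 + 6 + 5 + 5 + 2 = 74

74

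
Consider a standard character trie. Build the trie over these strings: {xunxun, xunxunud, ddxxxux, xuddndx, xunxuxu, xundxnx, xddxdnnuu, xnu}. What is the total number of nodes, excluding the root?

Count nodes per top-level branch (shared prefixes stored once):
  'd'-branch (ddxxxux): 7 nodes
  'x'-branch (xddxdnnuu, xnu, xuddndx, xundxnx, xunxun, xunxunud, xunxuxu): 29 nodes
Sum: 36

36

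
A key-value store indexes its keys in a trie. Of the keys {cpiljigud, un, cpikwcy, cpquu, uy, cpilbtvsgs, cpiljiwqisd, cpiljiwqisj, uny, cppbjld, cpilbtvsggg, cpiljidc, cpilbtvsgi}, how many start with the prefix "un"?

Walk to "un"; the words in its subtree are exactly those with that prefix.
Matches: "un", "uny"
Count: 2

2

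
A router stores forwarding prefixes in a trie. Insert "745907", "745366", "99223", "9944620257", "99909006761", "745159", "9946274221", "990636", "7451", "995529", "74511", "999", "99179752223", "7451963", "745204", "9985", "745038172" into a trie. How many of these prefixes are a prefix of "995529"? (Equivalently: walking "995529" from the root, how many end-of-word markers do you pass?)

Walk "995529" from the root; an end-of-word marker is hit whenever a stored word is a prefix of "995529".
Prefixes of the query that are stored words: "995529"
Count: 1

1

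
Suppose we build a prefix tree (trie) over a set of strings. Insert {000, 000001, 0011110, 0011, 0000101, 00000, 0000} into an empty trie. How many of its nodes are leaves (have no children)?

3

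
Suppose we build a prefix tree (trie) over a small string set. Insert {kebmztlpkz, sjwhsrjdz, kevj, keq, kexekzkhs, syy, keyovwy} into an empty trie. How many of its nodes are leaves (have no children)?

7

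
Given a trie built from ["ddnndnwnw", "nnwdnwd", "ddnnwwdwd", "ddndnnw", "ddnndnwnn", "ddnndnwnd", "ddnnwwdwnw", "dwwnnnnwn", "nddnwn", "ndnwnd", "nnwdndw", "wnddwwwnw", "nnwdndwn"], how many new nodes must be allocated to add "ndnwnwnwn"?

Walking "ndnwnwnwn" from the root, the first 5 characters ("ndnwn") follow existing edges; "w" is the first miss.
So 9 − 5 = 4 new nodes.

4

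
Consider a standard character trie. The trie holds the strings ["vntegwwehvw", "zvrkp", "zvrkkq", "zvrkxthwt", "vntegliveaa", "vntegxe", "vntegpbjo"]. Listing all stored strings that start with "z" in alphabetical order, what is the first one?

zvrkkq

DFS of the "z" subtree visits, in order: "zvrkkq", "zvrkp", "zvrkxthwt"
Position 1: zvrkkq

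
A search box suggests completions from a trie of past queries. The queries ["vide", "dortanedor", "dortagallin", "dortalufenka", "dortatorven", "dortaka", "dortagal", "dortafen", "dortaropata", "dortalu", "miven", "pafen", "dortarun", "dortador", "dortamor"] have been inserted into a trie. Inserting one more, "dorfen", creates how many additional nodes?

3

Walking "dorfen" from the root, the first 3 characters ("dor") follow existing edges; "f" is the first miss.
So 6 − 3 = 3 new nodes.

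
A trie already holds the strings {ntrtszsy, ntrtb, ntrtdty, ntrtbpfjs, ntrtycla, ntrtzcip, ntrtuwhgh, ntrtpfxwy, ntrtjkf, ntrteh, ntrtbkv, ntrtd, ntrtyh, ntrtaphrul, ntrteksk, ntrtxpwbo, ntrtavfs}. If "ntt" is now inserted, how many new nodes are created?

"nt" is already a path in the trie; the remaining "t" must be added.
Each of the 1 remaining characters creates one node.

1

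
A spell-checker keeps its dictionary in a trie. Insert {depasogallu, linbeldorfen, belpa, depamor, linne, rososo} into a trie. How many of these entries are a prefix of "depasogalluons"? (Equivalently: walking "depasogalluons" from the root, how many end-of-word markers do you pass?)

1

Traverse "depasogalluons" character by character; count nodes along the way that are marked as word ends.
Prefixes of the query that are stored words: "depasogallu"
Count: 1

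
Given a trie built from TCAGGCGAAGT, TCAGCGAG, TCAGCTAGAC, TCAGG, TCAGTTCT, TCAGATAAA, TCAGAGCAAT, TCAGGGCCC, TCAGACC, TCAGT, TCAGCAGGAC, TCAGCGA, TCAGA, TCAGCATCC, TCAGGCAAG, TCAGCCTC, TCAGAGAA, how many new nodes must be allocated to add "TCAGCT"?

"TCAGCT" is already a full path in the trie; only an end-marker is added.
No new nodes are needed: 0.

0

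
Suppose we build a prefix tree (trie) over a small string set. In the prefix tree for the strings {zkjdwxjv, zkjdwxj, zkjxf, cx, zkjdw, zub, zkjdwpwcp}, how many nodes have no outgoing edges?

5

Leaves are exactly the stored words that no other stored word extends.
Those words: "cx", "zkjdwpwcp", "zkjdwxjv", "zkjxf", "zub"
Leaf count: 5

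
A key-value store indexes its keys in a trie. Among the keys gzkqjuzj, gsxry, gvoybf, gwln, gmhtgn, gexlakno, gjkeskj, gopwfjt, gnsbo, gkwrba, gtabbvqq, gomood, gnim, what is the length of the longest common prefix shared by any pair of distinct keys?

Equivalently: take the maximum, over all pairs, of their longest common prefix length.
e.g. "gnim" and "gnsbo" share the prefix "gn" of length 2; no pair shares a longer one.
Longest shared-prefix length: 2

2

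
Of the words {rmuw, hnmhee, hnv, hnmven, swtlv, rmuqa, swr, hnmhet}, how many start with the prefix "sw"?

Traverse to the node for "sw", then collect every word in that subtree.
Words under "sw": swr, swtlv
Count: 2

2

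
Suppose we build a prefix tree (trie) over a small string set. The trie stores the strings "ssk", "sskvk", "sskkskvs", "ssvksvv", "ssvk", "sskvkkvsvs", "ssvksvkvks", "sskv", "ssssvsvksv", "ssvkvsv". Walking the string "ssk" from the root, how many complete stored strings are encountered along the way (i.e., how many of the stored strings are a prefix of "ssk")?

Traverse "ssk" character by character; count nodes along the way that are marked as word ends.
Prefixes of the query that are stored words: "ssk"
Count: 1

1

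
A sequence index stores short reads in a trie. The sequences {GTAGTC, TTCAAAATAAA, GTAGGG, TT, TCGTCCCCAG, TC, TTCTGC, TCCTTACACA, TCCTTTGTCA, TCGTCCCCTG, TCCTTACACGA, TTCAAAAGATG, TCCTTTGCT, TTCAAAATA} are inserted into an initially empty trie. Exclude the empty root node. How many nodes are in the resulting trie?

54

Trace insertions, counting only characters that open a new branch:
  "GTAGTC" → 6 new (G, T, A, G, T, C)
  "TTCAAAATAAA" → 11 new (T, T, C, A, A, A, A, T, A, A, A)
  "GTAGGG" → prefix "GTAG" already present; 2 new (G, G)
  "TT" → prefix "TT" already present; 0 new (none)
  "TCGTCCCCAG" → prefix "T" already present; 9 new (C, G, T, C, C, C, C, A, G)
  "TC" → prefix "TC" already present; 0 new (none)
  "TTCTGC" → prefix "TTC" already present; 3 new (T, G, C)
  "TCCTTACACA" → prefix "TC" already present; 8 new (C, T, T, A, C, A, C, A)
  "TCCTTTGTCA" → prefix "TCCTT" already present; 5 new (T, G, T, C, A)
  "TCGTCCCCTG" → prefix "TCGTCCCC" already present; 2 new (T, G)
  "TCCTTACACGA" → prefix "TCCTTACAC" already present; 2 new (G, A)
  "TTCAAAAGATG" → prefix "TTCAAAA" already present; 4 new (G, A, T, G)
  "TCCTTTGCT" → prefix "TCCTTTG" already present; 2 new (C, T)
  "TTCAAAATA" → prefix "TTCAAAATA" already present; 0 new (none)
Total nodes = 6 + 11 + 2 + 0 + 9 + 0 + 3 + 8 + 5 + 2 + 2 + 4 + 2 + 0 = 54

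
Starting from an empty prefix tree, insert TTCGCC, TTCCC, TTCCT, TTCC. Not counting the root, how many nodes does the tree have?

Trace insertions, counting only characters that open a new branch:
  "TTCGCC" → 6 new (T, T, C, G, C, C)
  "TTCCC" → prefix "TTC" already present; 2 new (C, C)
  "TTCCT" → prefix "TTCC" already present; 1 new (T)
  "TTCC" → prefix "TTCC" already present; 0 new (none)
Total nodes = 6 + 2 + 1 + 0 = 9

9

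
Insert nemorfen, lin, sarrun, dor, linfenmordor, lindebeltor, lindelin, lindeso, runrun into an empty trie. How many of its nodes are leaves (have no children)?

8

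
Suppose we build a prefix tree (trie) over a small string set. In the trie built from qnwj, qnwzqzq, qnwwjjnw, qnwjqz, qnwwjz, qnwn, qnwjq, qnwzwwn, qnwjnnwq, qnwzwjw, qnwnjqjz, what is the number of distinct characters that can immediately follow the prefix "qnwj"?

2

Follow the path "qnwj" to its node, then look at its outgoing edges.
Characters that immediately follow "qnwj" among the stored strings: {n, q}.
That node has 2 child edges.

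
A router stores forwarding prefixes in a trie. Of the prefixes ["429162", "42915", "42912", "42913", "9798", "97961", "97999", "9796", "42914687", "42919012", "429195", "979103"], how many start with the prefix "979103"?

1

Traverse to the node for "979103", then collect every word in that subtree.
Matches: "979103"
Count: 1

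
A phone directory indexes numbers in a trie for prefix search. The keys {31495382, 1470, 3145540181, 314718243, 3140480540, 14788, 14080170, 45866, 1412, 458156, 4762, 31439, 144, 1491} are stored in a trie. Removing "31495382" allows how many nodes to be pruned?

Walk "31495382" from the leaf back toward the root, removing each node that no remaining word uses.
The suffix "95382" (5 nodes) is used only by "31495382"; the node for "314" still has the child "5", so pruning stops there.
Nodes removed: 5

5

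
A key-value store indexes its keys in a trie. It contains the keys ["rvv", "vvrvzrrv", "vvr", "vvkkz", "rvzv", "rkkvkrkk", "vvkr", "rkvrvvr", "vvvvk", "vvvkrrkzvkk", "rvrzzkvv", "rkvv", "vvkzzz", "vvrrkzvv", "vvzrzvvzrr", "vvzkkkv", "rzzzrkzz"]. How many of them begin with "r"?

Filter for entries beginning with "r":
Matches: "rkkvkrkk", "rkvrvvr", "rkvv", "rvrzzkvv", "rvv", "rvzv", "rzzzrkzz"
Count: 7

7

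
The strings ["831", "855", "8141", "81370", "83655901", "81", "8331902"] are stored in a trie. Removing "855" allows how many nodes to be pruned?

2

Walk "855" from the leaf back toward the root, removing each node that no remaining word uses.
The suffix "55" (2 nodes) is used only by "855"; the node for "8" still has the child "3", so pruning stops there.
Nodes removed: 2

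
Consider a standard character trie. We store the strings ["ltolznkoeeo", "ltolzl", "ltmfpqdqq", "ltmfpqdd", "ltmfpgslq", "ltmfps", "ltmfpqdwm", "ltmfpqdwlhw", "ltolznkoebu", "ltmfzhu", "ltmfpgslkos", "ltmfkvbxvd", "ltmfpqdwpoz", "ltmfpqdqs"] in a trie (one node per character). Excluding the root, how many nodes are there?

48

For each word, the new-node count is its length minus the longest prefix already in the trie:
  "ltolznkoeeo" → 11 new (l, t, o, l, z, n, k, o, e, e, o)
  "ltolzl" → prefix "ltolz" already present; 1 new (l)
  "ltmfpqdqq" → prefix "lt" already present; 7 new (m, f, p, q, d, q, q)
  "ltmfpqdd" → prefix "ltmfpqd" already present; 1 new (d)
  "ltmfpgslq" → prefix "ltmfp" already present; 4 new (g, s, l, q)
  "ltmfps" → prefix "ltmfp" already present; 1 new (s)
  "ltmfpqdwm" → prefix "ltmfpqd" already present; 2 new (w, m)
  "ltmfpqdwlhw" → prefix "ltmfpqdw" already present; 3 new (l, h, w)
  "ltolznkoebu" → prefix "ltolznkoe" already present; 2 new (b, u)
  "ltmfzhu" → prefix "ltmf" already present; 3 new (z, h, u)
  "ltmfpgslkos" → prefix "ltmfpgsl" already present; 3 new (k, o, s)
  "ltmfkvbxvd" → prefix "ltmf" already present; 6 new (k, v, b, x, v, d)
  "ltmfpqdwpoz" → prefix "ltmfpqdw" already present; 3 new (p, o, z)
  "ltmfpqdqs" → prefix "ltmfpqdq" already present; 1 new (s)
Total nodes = 11 + 1 + 7 + 1 + 4 + 1 + 2 + 3 + 2 + 3 + 3 + 6 + 3 + 1 = 48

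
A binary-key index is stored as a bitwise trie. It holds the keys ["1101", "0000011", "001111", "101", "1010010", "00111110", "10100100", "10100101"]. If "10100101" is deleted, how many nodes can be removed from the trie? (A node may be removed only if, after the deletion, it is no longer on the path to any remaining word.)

1

After clearing the end-marker at "10100101", prune upward until reaching a node still needed by another word.
The suffix "1" (1 node) is used only by "10100101"; the node for "1010010" still has the child "0", so pruning stops there.
Nodes removed: 1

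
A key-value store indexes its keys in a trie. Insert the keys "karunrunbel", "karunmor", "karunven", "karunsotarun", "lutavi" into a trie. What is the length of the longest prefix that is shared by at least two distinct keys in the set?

5

Equivalently: take the maximum, over all pairs, of their longest common prefix length.
"karunmor" and "karunrunbel" agree on "karun" (5 characters) before diverging; nothing deeper is shared.
Longest shared-prefix length: 5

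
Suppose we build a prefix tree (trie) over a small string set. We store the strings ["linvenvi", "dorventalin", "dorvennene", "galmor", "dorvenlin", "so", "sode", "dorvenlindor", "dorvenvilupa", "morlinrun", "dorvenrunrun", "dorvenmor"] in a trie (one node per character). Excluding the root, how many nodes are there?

63

Count nodes per top-level branch (shared prefixes stored once):
  'd'-branch (dorvenlin, dorvenlindor, dorvenmor, dorvennene, dorvenrunrun, dorventalin, dorvenvilupa): 36 nodes
  'g'-branch (galmor): 6 nodes
  'l'-branch (linvenvi): 8 nodes
  'm'-branch (morlinrun): 9 nodes
  's'-branch (so, sode): 4 nodes
Sum: 63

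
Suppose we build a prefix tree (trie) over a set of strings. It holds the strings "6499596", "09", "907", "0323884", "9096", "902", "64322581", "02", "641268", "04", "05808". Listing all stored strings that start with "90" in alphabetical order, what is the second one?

907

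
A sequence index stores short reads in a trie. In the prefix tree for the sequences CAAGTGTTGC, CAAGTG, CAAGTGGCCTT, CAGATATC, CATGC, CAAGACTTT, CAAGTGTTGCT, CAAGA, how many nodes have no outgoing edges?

5

A leaf is a node with no children — equivalently, the end of a word that is not a proper prefix of any other stored word.
Those words: "CAAGACTTT", "CAAGTGGCCTT", "CAAGTGTTGCT", "CAGATATC", "CATGC"
Leaf count: 5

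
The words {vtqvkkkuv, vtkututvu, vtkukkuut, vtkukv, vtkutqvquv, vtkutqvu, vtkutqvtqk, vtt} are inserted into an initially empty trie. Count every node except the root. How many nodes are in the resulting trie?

32

Trace insertions, counting only characters that open a new branch:
  "vtqvkkkuv" → 9 new (v, t, q, v, k, k, k, u, v)
  "vtkututvu" → prefix "vt" already present; 7 new (k, u, t, u, t, v, u)
  "vtkukkuut" → prefix "vtku" already present; 5 new (k, k, u, u, t)
  "vtkukv" → prefix "vtkuk" already present; 1 new (v)
  "vtkutqvquv" → prefix "vtkut" already present; 5 new (q, v, q, u, v)
  "vtkutqvu" → prefix "vtkutqv" already present; 1 new (u)
  "vtkutqvtqk" → prefix "vtkutqv" already present; 3 new (t, q, k)
  "vtt" → prefix "vt" already present; 1 new (t)
Total nodes = 9 + 7 + 5 + 1 + 5 + 1 + 3 + 1 = 32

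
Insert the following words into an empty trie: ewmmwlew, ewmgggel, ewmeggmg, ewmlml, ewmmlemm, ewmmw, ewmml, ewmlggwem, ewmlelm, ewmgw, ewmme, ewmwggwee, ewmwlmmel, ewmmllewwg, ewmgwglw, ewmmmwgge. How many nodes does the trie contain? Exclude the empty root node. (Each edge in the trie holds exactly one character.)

59

Trace insertions, counting only characters that open a new branch:
  "ewmmwlew" → 8 new (e, w, m, m, w, l, e, w)
  "ewmgggel" → prefix "ewm" already present; 5 new (g, g, g, e, l)
  "ewmeggmg" → prefix "ewm" already present; 5 new (e, g, g, m, g)
  "ewmlml" → prefix "ewm" already present; 3 new (l, m, l)
  "ewmmlemm" → prefix "ewmm" already present; 4 new (l, e, m, m)
  "ewmmw" → prefix "ewmmw" already present; 0 new (none)
  "ewmml" → prefix "ewmml" already present; 0 new (none)
  "ewmlggwem" → prefix "ewml" already present; 5 new (g, g, w, e, m)
  "ewmlelm" → prefix "ewml" already present; 3 new (e, l, m)
  "ewmgw" → prefix "ewmg" already present; 1 new (w)
  "ewmme" → prefix "ewmm" already present; 1 new (e)
  "ewmwggwee" → prefix "ewm" already present; 6 new (w, g, g, w, e, e)
  "ewmwlmmel" → prefix "ewmw" already present; 5 new (l, m, m, e, l)
  "ewmmllewwg" → prefix "ewmml" already present; 5 new (l, e, w, w, g)
  "ewmgwglw" → prefix "ewmgw" already present; 3 new (g, l, w)
  "ewmmmwgge" → prefix "ewmm" already present; 5 new (m, w, g, g, e)
Total nodes = 8 + 5 + 5 + 3 + 4 + 0 + 0 + 5 + 3 + 1 + 1 + 6 + 5 + 5 + 3 + 5 = 59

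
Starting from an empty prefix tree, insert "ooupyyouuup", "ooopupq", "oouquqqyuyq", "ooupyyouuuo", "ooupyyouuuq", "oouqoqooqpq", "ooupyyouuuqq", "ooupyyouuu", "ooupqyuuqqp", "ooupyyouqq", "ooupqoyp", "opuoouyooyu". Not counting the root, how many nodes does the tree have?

56

For each word, the new-node count is its length minus the longest prefix already in the trie:
  "ooupyyouuup" → 11 new (o, o, u, p, y, y, o, u, u, u, p)
  "ooopupq" → prefix "oo" already present; 5 new (o, p, u, p, q)
  "oouquqqyuyq" → prefix "oou" already present; 8 new (q, u, q, q, y, u, y, q)
  "ooupyyouuuo" → prefix "ooupyyouuu" already present; 1 new (o)
  "ooupyyouuuq" → prefix "ooupyyouuu" already present; 1 new (q)
  "oouqoqooqpq" → prefix "oouq" already present; 7 new (o, q, o, o, q, p, q)
  "ooupyyouuuqq" → prefix "ooupyyouuuq" already present; 1 new (q)
  "ooupyyouuu" → prefix "ooupyyouuu" already present; 0 new (none)
  "ooupqyuuqqp" → prefix "ooup" already present; 7 new (q, y, u, u, q, q, p)
  "ooupyyouqq" → prefix "ooupyyou" already present; 2 new (q, q)
  "ooupqoyp" → prefix "ooupq" already present; 3 new (o, y, p)
  "opuoouyooyu" → prefix "o" already present; 10 new (p, u, o, o, u, y, o, o, y, u)
Total nodes = 11 + 5 + 8 + 1 + 1 + 7 + 1 + 0 + 7 + 2 + 3 + 10 = 56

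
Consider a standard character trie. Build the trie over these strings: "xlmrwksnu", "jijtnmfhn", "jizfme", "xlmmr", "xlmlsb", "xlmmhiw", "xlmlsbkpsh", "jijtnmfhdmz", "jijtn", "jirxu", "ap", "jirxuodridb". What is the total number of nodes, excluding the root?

Count nodes per top-level branch (shared prefixes stored once):
  'a'-branch (ap): 2 nodes
  'j'-branch (jijtn, jijtnmfhdmz, jijtnmfhn, jirxu, jirxuodridb, jizfme): 25 nodes
  'x'-branch (xlmlsb, xlmlsbkpsh, xlmmhiw, xlmmr, xlmrwksnu): 21 nodes
Sum: 48

48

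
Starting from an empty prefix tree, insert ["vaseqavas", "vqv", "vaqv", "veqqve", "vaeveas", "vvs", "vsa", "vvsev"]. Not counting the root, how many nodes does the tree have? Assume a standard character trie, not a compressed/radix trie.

Insert word by word; a character creates a node only if that edge doesn't already exist:
  "vaseqavas" → 9 new (v, a, s, e, q, a, v, a, s)
  "vqv" → prefix "v" already present; 2 new (q, v)
  "vaqv" → prefix "va" already present; 2 new (q, v)
  "veqqve" → prefix "v" already present; 5 new (e, q, q, v, e)
  "vaeveas" → prefix "va" already present; 5 new (e, v, e, a, s)
  "vvs" → prefix "v" already present; 2 new (v, s)
  "vsa" → prefix "v" already present; 2 new (s, a)
  "vvsev" → prefix "vvs" already present; 2 new (e, v)
Total nodes = 9 + 2 + 2 + 5 + 5 + 2 + 2 + 2 = 29

29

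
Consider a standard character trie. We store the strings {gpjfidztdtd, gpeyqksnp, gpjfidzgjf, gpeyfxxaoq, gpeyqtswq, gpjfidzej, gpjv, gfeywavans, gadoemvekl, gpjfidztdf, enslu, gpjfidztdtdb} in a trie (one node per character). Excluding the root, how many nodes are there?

59

Count nodes per top-level branch (shared prefixes stored once):
  'e'-branch (enslu): 5 nodes
  'g'-branch (gadoemvekl, gfeywavans, gpeyfxxaoq, gpeyqksnp, gpeyqtswq, gpjfidzej, gpjfidzgjf, gpjfidztdf, gpjfidztdtd, gpjfidztdtdb, gpjv): 54 nodes
Sum: 59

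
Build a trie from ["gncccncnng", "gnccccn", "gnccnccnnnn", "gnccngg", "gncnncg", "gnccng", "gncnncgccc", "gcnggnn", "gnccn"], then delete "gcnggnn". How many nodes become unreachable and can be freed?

A node on "gcnggnn"'s path can go only if nothing else ends at it or branches off below it.
The suffix "cnggnn" (6 nodes) is used only by "gcnggnn"; the node for "g" still has the child "n", so pruning stops there.
Nodes removed: 6

6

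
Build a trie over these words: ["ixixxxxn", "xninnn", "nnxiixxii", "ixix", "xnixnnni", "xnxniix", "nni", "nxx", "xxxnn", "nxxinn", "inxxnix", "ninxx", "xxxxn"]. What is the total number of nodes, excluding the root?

55

Count nodes per top-level branch (shared prefixes stored once):
  'i'-branch (inxxnix, ixix, ixixxxxn): 14 nodes
  'n'-branch (ninxx, nni, nnxiixxii, nxx, nxxinn): 19 nodes
  'x'-branch (xninnn, xnixnnni, xnxniix, xxxnn, xxxxn): 22 nodes
Sum: 55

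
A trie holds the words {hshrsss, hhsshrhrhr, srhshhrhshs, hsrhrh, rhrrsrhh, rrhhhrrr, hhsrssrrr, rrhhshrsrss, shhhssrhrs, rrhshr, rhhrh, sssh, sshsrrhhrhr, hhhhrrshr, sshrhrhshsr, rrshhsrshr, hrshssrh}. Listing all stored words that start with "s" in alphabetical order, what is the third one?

Filter for "s…" and sort: "shhhssrhrs", "srhshhrhshs", "sshrhrhshsr", "sshsrrhhrhr", "sssh"
The 3rd is sshrhrhshsr.

sshrhrhshsr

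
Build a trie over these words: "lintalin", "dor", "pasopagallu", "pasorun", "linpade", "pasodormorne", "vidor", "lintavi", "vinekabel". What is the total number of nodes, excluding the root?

51

Trace insertions, counting only characters that open a new branch:
  "lintalin" → 8 new (l, i, n, t, a, l, i, n)
  "dor" → 3 new (d, o, r)
  "pasopagallu" → 11 new (p, a, s, o, p, a, g, a, l, l, u)
  "pasorun" → prefix "paso" already present; 3 new (r, u, n)
  "linpade" → prefix "lin" already present; 4 new (p, a, d, e)
  "pasodormorne" → prefix "paso" already present; 8 new (d, o, r, m, o, r, n, e)
  "vidor" → 5 new (v, i, d, o, r)
  "lintavi" → prefix "linta" already present; 2 new (v, i)
  "vinekabel" → prefix "vi" already present; 7 new (n, e, k, a, b, e, l)
Total nodes = 8 + 3 + 11 + 3 + 4 + 8 + 5 + 2 + 7 = 51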